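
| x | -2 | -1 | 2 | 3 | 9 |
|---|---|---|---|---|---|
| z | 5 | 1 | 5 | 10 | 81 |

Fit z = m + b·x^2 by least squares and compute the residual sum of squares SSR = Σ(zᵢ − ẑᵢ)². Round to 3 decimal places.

With design matrix A, AᵀA = [[5, 99]; [99, 6675]] and Aᵀz = [102, 6692]ᵀ.
Eliminating b: 6675·(row 1) − 99·(row 2) gives 23574·m = 6675·102 − 99·6692 = 18342, so m = 3057/3929.
Then b = (6692 − 99·(3057/3929))/6675 = 11681/11787.
Residuals: 3040/11787, -9065/11787, 3040/11787, 1190/3929, -195/3929; SSR = 9650/11787.

SSR = 0.819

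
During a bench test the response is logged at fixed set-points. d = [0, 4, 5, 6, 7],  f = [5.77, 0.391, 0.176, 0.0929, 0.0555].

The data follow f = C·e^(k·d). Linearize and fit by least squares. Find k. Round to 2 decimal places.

k = -0.67

Let Y = ln f. Fitting Y = k·d + ln C by least squares:
Σd = 22.0000, Σ(d)² = 126.0000, Σln f = -6.1913, Σd·ln f = -46.9395.
Normal system: [[126.0000, 22.0000]; [22.0000, 5]]·[k, ln C]ᵀ = [-46.9395, -6.1913]ᵀ.
Δ = 126.0000·5 − (22.0000)² = 146.0000; k = (-46.9395·5 − 22.0000·-6.1913)/146.0000 = -0.67459, ln C = (126.0000·-6.1913 − 22.0000·-46.9395)/146.0000 = 1.72995.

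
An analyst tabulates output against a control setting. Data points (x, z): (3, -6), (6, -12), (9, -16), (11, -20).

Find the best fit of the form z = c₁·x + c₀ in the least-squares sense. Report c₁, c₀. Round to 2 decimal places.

c₁ = -1.70, c₀ = -1.17

With design matrix A, AᵀA = [[247, 29]; [29, 4]] and Aᵀz = [-454, -54]ᵀ.
Eliminating c₀: 4·(row 1) − 29·(row 2) gives 147·c₁ = 4·(-454) − 29·(-54) = -250, so c₁ = -250/147.
Then c₀ = ((-54) − 29·(-250/147))/4 = -172/147.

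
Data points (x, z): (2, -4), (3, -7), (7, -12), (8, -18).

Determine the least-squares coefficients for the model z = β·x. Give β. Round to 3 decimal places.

Sums needed: Σx·x = 126.
For Aᵀz: Σx·z = -257.
β = (-257)/126 = -2.03968.

β = -2.040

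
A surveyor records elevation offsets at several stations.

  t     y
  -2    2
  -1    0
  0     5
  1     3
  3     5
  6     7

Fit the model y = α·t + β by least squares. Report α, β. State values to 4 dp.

Forming XᵀX = [[51, 7]; [7, 6]] and Xᵀy = [56, 22]ᵀ gives XᵀX·[α, β]ᵀ = Xᵀy.
Eliminating β: 6·(row 1) − 7·(row 2) gives 257·α = 6·56 − 7·22 = 182, so α = 182/257.
Then β = (22 − 7·(182/257))/6 = 730/257.

α = 0.7082, β = 2.8405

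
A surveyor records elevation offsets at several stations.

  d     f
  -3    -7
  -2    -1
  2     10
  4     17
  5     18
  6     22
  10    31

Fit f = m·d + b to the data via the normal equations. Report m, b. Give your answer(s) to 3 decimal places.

m = 2.884, b = 3.792

Compute the Gram sums: Σd·d = 194, Σd = 22, Σ1 = 7.
For Xᵀf: Σd·f = 643, Σf = 90.
XᵀX·[m, b]ᵀ = Xᵀf becomes [[194, 22]; [22, 7]]·[m, b]ᵀ = [643, 90]ᵀ.
Determinant 194·7 − 22² = 874.
m = (643·7 − 22·90)/874 = 2521/874; b = (194·90 − 22·643)/874 = 1657/437.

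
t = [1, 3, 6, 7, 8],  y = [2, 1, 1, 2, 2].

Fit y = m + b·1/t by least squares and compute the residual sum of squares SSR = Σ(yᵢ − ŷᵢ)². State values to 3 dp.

SSR = 1.122

Forming XᵀX = [[5, 99/56]; [99/56, 33161/28224]] and Xᵀy = [8, 85/28]ᵀ gives XᵀX·[m, b]ᵀ = Xᵀy.
Determinant 5·(33161/28224) − (99/56)² = 19399/7056.
m = (8·(33161/28224) − (99/56)·(85/28))/(19399/7056) = 56909/38798; b = (5·(85/28) − (99/56)·8)/(19399/7056) = 7308/19399.
Residuals: 6071/38798, -22983/38798, -20547/38798, 18599/38798, 9430/19399; SSR = 21765/19399.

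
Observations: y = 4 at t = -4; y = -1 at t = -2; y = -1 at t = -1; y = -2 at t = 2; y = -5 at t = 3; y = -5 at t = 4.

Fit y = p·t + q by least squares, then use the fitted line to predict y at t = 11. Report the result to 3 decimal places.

From the data, Σt·t = 50, Σt = 2, Σ1 = 6.
And Σt·y = -52, Σy = -10.
So AᵀA·[p, q]ᵀ = Aᵀy: [[50, 2]; [2, 6]]·[p, q]ᵀ = [-52, -10]ᵀ.
Eliminating q: 6·(row 1) − 2·(row 2) gives 296·p = 6·(-52) − 2·(-10) = -292, so p = -73/74.
Then q = ((-10) − 2·(-73/74))/6 = -99/74.
At t = 11: ŷ = (-73/74)·(11) + (-99/74)·(1) = -451/37.

ŷ = -12.189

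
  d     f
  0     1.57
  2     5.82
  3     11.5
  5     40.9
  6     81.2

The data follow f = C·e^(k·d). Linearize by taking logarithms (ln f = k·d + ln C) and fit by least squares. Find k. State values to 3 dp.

With ln fᵢ as the transformed response and dᵢ as the regressor:
XᵀX = [[74.0000, 16.0000]; [16.0000, 5]], rhs = [55.7868, 12.7628]ᵀ  (here Σd = 16.0000, Σ(d)² = 74.0000, Σln f = 12.7628, Σd·ln f = 55.7868).
Solving (det = 114.0000): k = 0.65552, ln C = 0.45488.

k = 0.656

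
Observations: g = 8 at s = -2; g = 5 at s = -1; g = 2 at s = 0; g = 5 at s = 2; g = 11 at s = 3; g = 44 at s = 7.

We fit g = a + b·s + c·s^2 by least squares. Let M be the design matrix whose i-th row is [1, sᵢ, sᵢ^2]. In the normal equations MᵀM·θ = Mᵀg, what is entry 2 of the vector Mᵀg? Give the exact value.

Entry 2 ↔ basis s, so (Mᵀg)_{2} = Σᵢ (s)·gᵢ = (-2)·(8) + (-1)·(5) + (0)·(2) + (2)·(5) + (3)·(11) + (7)·(44) = 330.

330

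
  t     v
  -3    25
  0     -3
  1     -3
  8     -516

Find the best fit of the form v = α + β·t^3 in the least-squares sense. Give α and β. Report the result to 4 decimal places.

Entries of AᵀA: Σ1 = 4, Σt^3 = 486, Σt^3·t^3 = 262874.
Right-hand side: Σv = -497, Σt^3·v = -264870.
Δ = 4·262874 − 486² = 815300.
α = ((-497)·262874 − 486·(-264870))/815300 = -960779/407650; β = (4·(-264870) − 486·(-497))/815300 = -408969/407650.

α = -2.3569, β = -1.0032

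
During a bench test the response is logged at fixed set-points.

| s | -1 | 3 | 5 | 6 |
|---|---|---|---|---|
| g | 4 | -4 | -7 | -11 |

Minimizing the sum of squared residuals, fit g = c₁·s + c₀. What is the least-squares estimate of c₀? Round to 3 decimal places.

c₀ = 2.113

Forming MᵀM = [[71, 13]; [13, 4]] and Mᵀg = [-117, -18]ᵀ gives MᵀM·[c₁, c₀]ᵀ = Mᵀg.
Eliminating c₀: 4·(row 1) − 13·(row 2) gives 115·c₁ = 4·(-117) − 13·(-18) = -234, so c₁ = -234/115.
Then c₀ = ((-18) − 13·(-234/115))/4 = 243/115.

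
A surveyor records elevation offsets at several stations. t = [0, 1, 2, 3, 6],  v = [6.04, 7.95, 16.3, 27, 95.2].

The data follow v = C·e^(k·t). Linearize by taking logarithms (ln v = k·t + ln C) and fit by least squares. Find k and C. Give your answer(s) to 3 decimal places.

k = 0.474, C = 5.847

Let Y = ln v. Fitting Y = k·t + ln C by least squares:
XᵀX = [[50.0000, 12.0000]; [12.0000, 5]], rhs = [44.8789, 14.5146]ᵀ  (here Σt = 12.0000, Σ(t)² = 50.0000, Σln v = 14.5146, Σt·ln v = 44.8789).
Solving (det = 106.0000): k = 0.47377, ln C = 1.76586, so C = exp(1.76586) = 5.84660.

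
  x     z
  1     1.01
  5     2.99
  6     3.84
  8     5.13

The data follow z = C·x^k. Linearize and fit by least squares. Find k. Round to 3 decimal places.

k = 0.755

With ln zᵢ as the transformed response and ln xᵢ as the regressor:
Σln x = 5.4806, Σ(ln x)² = 10.1248, Σln z = 4.0858, Σln x·ln z = 7.5736.
Normal system: [[10.1248, 5.4806]; [5.4806, 4]]·[k, ln C]ᵀ = [7.5736, 4.0858]ᵀ.
Solving (det = 10.4617): k = 0.75531, ln C = -0.01344.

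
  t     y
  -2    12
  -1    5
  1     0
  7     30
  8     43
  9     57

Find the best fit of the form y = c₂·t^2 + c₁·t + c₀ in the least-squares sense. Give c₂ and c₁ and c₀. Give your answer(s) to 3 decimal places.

Forming AᵀA = [[13076, 1576, 200]; [1576, 200, 22]; [200, 22, 6]] and Aᵀy = [8892, 1038, 147]ᵀ gives AᵀA·[c₂, c₁, c₀]ᵀ = Aᵀy.
Solving the 3×3 system (Gaussian elimination) gives c₂ = 6986/6845, c₁ = -41417/13690, c₀ = 291/185.

c₂ = 1.021, c₁ = -3.025, c₀ = 1.573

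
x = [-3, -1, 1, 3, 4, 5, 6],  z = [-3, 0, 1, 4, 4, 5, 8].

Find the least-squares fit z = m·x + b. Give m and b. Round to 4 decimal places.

m = 1.0837, b = 0.3921

Sums needed: Σx·x = 97, Σx = 15, Σ1 = 7.
Moment sums: Σx·z = 111, Σz = 19.
det = 97·7 − 15² = 454.
m = (111·7 − 15·19)/454 = 246/227; b = (97·19 − 15·111)/454 = 89/227.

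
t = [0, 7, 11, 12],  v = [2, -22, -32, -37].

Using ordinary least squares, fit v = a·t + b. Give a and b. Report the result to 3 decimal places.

a = -3.174, b = 1.556

Sums needed: Σt·t = 314, Σt = 30, Σ1 = 4.
And Σt·v = -950, Σv = -89.
Eliminating b: 4·(row 1) − 30·(row 2) gives 356·a = 4·(-950) − 30·(-89) = -1130, so a = -565/178.
Then b = ((-89) − 30·(-565/178))/4 = 277/178.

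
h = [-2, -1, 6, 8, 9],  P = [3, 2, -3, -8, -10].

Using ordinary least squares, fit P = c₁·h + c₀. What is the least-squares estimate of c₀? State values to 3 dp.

AᵀA·[c₁, c₀]ᵀ = AᵀP reads: 186·c₁ + 20·c₀ = -180;  20·c₁ + 5·c₀ = -16.
det = 186·5 − 20² = 530.
c₁ = ((-180)·5 − 20·(-16))/530 = -58/53; c₀ = (186·(-16) − 20·(-180))/530 = 312/265.

c₀ = 1.177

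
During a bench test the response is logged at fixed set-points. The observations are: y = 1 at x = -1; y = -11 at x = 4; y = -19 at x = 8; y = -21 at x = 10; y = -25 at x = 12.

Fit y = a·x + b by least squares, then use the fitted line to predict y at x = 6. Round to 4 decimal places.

ŷ = -13.8134

Compute the Gram sums: Σx·x = 325, Σx = 33, Σ1 = 5.
And Σx·y = -707, Σy = -75.
MᵀM·[a, b]ᵀ = Mᵀy becomes [[325, 33]; [33, 5]]·[a, b]ᵀ = [-707, -75]ᵀ.
det = 325·5 − 33² = 536.
a = ((-707)·5 − 33·(-75))/536 = -265/134; b = (325·(-75) − 33·(-707))/536 = -261/134.
At x = 6: ŷ = (-265/134)·(6) + (-261/134)·(1) = -1851/134.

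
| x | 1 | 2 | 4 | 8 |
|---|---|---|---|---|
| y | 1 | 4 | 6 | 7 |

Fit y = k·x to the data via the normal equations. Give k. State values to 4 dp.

Entries of MᵀM: Σx·x = 85.
For Mᵀy: Σx·y = 89.
k = 89/85 = 1.04706.

k = 1.0471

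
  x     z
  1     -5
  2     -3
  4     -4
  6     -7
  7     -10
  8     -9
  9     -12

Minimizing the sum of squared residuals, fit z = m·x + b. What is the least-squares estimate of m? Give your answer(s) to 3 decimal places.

m = -0.987

From the data, Σx·x = 251, Σx = 37, Σ1 = 7.
And Σx·z = -319, Σz = -50.
AᵀA·[m, b]ᵀ = Aᵀz becomes [[251, 37]; [37, 7]]·[m, b]ᵀ = [-319, -50]ᵀ.
Eliminating b: 7·(row 1) − 37·(row 2) gives 388·m = 7·(-319) − 37·(-50) = -383, so m = -383/388.
Then b = ((-50) − 37·(-383/388))/7 = -747/388.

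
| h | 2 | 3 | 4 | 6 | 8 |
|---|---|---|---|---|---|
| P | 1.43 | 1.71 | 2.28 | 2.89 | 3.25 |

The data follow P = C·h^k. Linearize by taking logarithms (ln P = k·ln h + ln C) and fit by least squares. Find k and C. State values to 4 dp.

k = 0.6237, C = 0.9160

Linearized form: ln P = k·ln h + ln C. From the 5 transformed points,
Σln h = 7.0493, Σ(ln h)² = 11.1437, Σln P = 3.9583, Σln h·ln P = 6.3323.
Normal system: [[11.1437, 7.0493]; [7.0493, 5]]·[k, ln C]ᵀ = [6.3323, 3.9583]ᵀ.
Slope k = (n·Σln h·ln P − Σln h·Σln P)/(n·Σ(ln h)² − (Σln h)²) = (5·6.3323 − 7.0493·3.9583)/6.0265 = 0.62373; ln C = (Σln P − k·Σln h)/n = -0.08772, so C = exp(-0.08772) = 0.91602.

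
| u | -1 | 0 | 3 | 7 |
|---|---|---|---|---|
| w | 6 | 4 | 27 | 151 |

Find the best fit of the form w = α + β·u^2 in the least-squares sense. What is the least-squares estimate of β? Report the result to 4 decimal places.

Normal-equation sums: Σ1 = 4, Σu^2 = 59, Σu^2·u^2 = 2483.
Moment sums: Σw = 188, Σu^2·w = 7648.
Normal equations: [[4, 59]; [59, 2483]]·[α, β]ᵀ = [188, 7648]ᵀ.
det = 4·2483 − 59² = 6451.
α = (188·2483 − 59·7648)/6451 = 15572/6451; β = (4·7648 − 59·188)/6451 = 19500/6451.

β = 3.0228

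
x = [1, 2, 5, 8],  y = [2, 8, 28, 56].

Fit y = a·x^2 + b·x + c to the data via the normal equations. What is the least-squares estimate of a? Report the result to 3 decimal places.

Normal-equation sums: Σx^2·x^2 = 4738, Σx^2·x = 646, Σx^2 = 94, Σx·x = 94, Σx = 16, Σ1 = 4.
For Mᵀy: Σx^2·y = 4318, Σx·y = 606, Σy = 94.
MᵀM·[a, b, c]ᵀ = Mᵀy becomes [[4738, 646, 94]; [646, 94, 16]; [94, 16, 4]]·[a, b, c]ᵀ = [4318, 606, 94]ᵀ.
Solving the 3×3 system (Gaussian elimination) gives a = 13/33, b = 136/33, c = -74/33.

a = 0.394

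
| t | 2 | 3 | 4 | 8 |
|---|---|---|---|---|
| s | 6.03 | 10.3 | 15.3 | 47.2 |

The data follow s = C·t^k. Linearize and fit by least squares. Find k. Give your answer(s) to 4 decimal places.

k = 1.4914

Linearized form: ln s = k·ln t + ln C. From the 4 transformed points,
Sums: Σln t = 5.2575, Σ(ln t)² = 7.9333, Σln s = 10.7111, Σln t·ln s = 15.6041.
Normal system: [[7.9333, 5.2575]; [5.2575, 4]]·[k, ln C]ᵀ = [15.6041, 10.7111]ᵀ.
Slope k = (n·Σln t·ln s − Σln t·Σln s)/(n·Σ(ln t)² − (Σln t)²) = (4·15.6041 − 5.2575·10.7111)/4.0919 = 1.49142; ln C = (Σln s − k·Σln t)/n = 0.71750.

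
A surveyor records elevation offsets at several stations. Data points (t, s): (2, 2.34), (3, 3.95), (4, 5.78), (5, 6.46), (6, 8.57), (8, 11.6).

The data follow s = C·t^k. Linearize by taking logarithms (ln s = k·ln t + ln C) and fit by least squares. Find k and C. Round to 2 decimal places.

Taking logs, ln s = k·ln t + ln C, so regress ln s on ln t.
Sums: Σln t = 8.6587, Σ(ln t)² = 13.7340, Σln s = 10.4432, Σln t·ln s = 16.4791.
Normal system: [[13.7340, 8.6587]; [8.6587, 6]]·[k, ln C]ᵀ = [16.4791, 10.4432]ᵀ.
Slope k = (n·Σln t·ln s − Σln t·Σln s)/(n·Σ(ln t)² − (Σln t)²) = (6·16.4791 − 8.6587·10.4432)/7.4309 = 1.13718; ln C = (Σln s − k·Σln t)/n = 0.09944, so C = exp(0.09944) = 1.10455.

k = 1.14, C = 1.10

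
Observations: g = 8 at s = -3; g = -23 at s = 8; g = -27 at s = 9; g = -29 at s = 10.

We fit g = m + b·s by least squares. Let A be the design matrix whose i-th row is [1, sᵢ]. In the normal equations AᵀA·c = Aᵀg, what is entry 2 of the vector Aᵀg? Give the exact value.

Entry 2 ↔ basis s, so (Aᵀg)_{2} = Σᵢ (s)·gᵢ = (-3)·(8) + (8)·(-23) + (9)·(-27) + (10)·(-29) = -741.

-741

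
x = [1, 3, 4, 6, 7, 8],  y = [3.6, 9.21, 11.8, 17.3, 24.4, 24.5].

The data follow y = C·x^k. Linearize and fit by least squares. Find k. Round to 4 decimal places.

Linearized form: ln y = k·ln x + ln C. From the 6 transformed points,
Σln x = 8.3020, Σ(ln x)² = 14.4498, Σln y = 15.2133, Σln x·ln y = 23.8364.
Normal system: [[14.4498, 8.3020]; [8.3020, 6]]·[k, ln C]ᵀ = [23.8364, 15.2133]ᵀ.
Δ = 14.4498·6 − (8.3020)² = 17.7753; k = (23.8364·6 − 8.3020·15.2133)/17.7753 = 0.94047, ln C = (14.4498·15.2133 − 8.3020·23.8364)/17.7753 = 1.23425.

k = 0.9405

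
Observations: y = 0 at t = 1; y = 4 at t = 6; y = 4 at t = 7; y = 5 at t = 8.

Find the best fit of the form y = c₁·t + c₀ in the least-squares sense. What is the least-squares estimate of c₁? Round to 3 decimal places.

c₁ = 0.707

Compute the Gram sums: Σt·t = 150, Σt = 22, Σ1 = 4.
And Σt·y = 92, Σy = 13.
AᵀA·[c₁, c₀]ᵀ = Aᵀy becomes [[150, 22]; [22, 4]]·[c₁, c₀]ᵀ = [92, 13]ᵀ.
Eliminating c₀: 4·(row 1) − 22·(row 2) gives 116·c₁ = 4·92 − 22·13 = 82, so c₁ = 41/58.
Then c₀ = (13 − 22·(41/58))/4 = -37/58.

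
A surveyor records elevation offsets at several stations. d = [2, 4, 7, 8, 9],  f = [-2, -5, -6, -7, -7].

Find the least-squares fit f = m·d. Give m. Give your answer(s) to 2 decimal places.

m = -0.86

Normal-equation sums: Σd·d = 214.
For Xᵀf: Σd·f = -185.
So XᵀX·[m]ᵀ = Xᵀf: [[214]]·[m]ᵀ = [-185]ᵀ.
Hence m = -185 / 214 ≈ -0.864486.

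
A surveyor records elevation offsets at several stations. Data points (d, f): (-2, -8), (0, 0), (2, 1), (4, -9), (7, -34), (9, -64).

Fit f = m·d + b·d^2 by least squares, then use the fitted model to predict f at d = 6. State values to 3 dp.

f̂ = -24.018

With design matrix M, MᵀM = [[154, 1136]; [1136, 9250]] and Mᵀf = [-832, -7022]ᵀ.
Eliminating b: 9250·(row 1) − 1136·(row 2) gives 134004·m = 9250·(-832) − 1136·(-7022) = 280992, so m = 23416/11167.
Then b = ((-7022) − 1136·(23416/11167))/9250 = -11353/11167.
At d = 6: f̂ = (23416/11167)·(6) + (-11353/11167)·(36) = -268212/11167.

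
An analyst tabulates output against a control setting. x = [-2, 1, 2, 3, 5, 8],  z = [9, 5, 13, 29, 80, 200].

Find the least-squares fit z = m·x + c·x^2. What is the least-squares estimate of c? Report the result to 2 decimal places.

Compute the Gram sums: Σx·x = 107, Σx·x^2 = 665, Σx^2·x^2 = 4835.
Moment sums: Σx·z = 2100, Σx^2·z = 15154.
So AᵀA·[m, c]ᵀ = Aᵀz: [[107, 665]; [665, 4835]]·[m, c]ᵀ = [2100, 15154]ᵀ.
det = 107·4835 − 665² = 75120.
m = (2100·4835 − 665·15154)/75120 = 7609/7512; c = (107·15154 − 665·2100)/75120 = 112489/37560.

c = 2.99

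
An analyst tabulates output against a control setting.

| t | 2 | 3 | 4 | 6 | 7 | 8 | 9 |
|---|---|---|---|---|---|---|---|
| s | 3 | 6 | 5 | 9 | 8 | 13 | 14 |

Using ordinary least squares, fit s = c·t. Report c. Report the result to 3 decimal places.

c = 1.483

AᵀA·[c]ᵀ = Aᵀs reads: 259·c = 384.
(Σt·t = 259, Σt·s = 384.)
Hence c = 384 / 259 ≈ 1.48263.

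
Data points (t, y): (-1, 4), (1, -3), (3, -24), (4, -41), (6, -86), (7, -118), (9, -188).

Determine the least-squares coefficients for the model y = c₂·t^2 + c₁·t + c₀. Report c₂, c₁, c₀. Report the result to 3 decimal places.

Entries of MᵀM: Σt^2·t^2 = 10597, Σt^2·t = 1379, Σt^2 = 193, Σt·t = 193, Σt = 29, Σ1 = 7.
And Σt^2·y = -24977, Σt·y = -3277, Σy = -456.
So MᵀM·[c₂, c₁, c₀]ᵀ = Mᵀy: [[10597, 1379, 193]; [1379, 193, 29]; [193, 29, 7]]·[c₂, c₁, c₀]ᵀ = [-24977, -3277, -456]ᵀ.
Row-reducing yields c₂ = -116185/56742, c₁ = -52289/18914, c₀ = 78464/28371.

c₂ = -2.048, c₁ = -2.765, c₀ = 2.766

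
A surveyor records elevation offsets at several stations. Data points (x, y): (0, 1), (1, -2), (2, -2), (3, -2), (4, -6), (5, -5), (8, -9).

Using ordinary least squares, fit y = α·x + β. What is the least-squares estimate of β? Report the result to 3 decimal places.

β = 0.276

Entries of MᵀM: Σx·x = 119, Σx = 23, Σ1 = 7.
For Mᵀy: Σx·y = -133, Σy = -25.
MᵀM·[α, β]ᵀ = Mᵀy becomes [[119, 23]; [23, 7]]·[α, β]ᵀ = [-133, -25]ᵀ.
Eliminating β: 7·(row 1) − 23·(row 2) gives 304·α = 7·(-133) − 23·(-25) = -356, so α = -89/76.
Then β = ((-25) − 23·(-89/76))/7 = 21/76.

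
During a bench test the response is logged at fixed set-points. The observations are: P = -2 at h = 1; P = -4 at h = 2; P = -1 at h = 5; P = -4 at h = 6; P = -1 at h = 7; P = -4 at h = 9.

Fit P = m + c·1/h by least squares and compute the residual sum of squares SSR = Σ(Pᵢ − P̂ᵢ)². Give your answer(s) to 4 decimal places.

SSR = 11.2661

Entries of AᵀA: Σ1 = 6, Σ1/h = 668/315, Σ1/h·1/h = 268013/198450.
For AᵀP: ΣP = -16, Σ1/h·P = -1718/315.
AᵀA·[m, c]ᵀ = AᵀP becomes [[6, 668/315]; [668/315, 268013/198450]]·[m, c]ᵀ = [-16, -1718/315]ᵀ.
Eliminating c: (268013/198450)·(row 1) − (668/315)·(row 2) gives (71563/19845)·m = (268013/198450)·(-16) − (668/315)·(-1718/315) = -22144/2205, so m = -199296/71563.
Then c = ((-1718/315) − (668/315)·(-199296/71563))/(268013/198450) = 23940/71563.
Residuals: 32230/71563, -98926/71563, 122945/71563, -90946/71563, 124313/71563, -89616/71563; SSR = 806234/71563.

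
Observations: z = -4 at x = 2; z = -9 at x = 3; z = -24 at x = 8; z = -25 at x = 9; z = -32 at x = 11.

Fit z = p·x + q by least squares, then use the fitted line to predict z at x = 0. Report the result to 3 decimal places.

ẑ = 1.000

With design matrix M, MᵀM = [[279, 33]; [33, 5]] and Mᵀz = [-804, -94]ᵀ.
Determinant 279·5 − 33² = 306.
p = ((-804)·5 − 33·(-94))/306 = -3; q = (279·(-94) − 33·(-804))/306 = 1.
At x = 0: ẑ = (-3)·(0) + (1)·(1) = 1.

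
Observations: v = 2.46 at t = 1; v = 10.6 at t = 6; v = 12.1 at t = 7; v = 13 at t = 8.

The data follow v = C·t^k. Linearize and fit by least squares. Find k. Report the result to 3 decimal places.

With ln vᵢ as the transformed response and ln tᵢ as the regressor:
Σln t = 5.8171, Σ(ln t)² = 11.3210, Σln v = 8.3192, Σln t·ln v = 14.4153.
Equations: 11.3210·k + 5.8171·ln C = 14.4153;  5.8171·k + 4·ln C = 8.3192.
Δ = 11.3210·4 − (5.8171)² = 11.4454; k = (14.4153·4 − 5.8171·8.3192)/11.4454 = 0.80973, ln C = (11.3210·8.3192 − 5.8171·14.4153)/11.4454 = 0.90222.

k = 0.810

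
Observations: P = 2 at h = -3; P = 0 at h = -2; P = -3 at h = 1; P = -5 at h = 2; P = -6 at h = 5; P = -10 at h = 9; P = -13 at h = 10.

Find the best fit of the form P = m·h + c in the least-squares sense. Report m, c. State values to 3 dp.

With design matrix M, MᵀM = [[224, 22]; [22, 7]] and MᵀP = [-269, -35]ᵀ.
det = 224·7 − 22² = 1084.
m = ((-269)·7 − 22·(-35))/1084 = -1113/1084; c = (224·(-35) − 22·(-269))/1084 = -961/542.

m = -1.027, c = -1.773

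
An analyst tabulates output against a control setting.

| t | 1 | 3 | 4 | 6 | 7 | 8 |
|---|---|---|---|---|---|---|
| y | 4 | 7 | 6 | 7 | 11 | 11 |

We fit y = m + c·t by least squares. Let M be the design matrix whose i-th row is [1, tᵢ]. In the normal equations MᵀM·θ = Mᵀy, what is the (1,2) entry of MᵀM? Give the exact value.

29

Row 1 ↔ basis 1, column 2 ↔ basis t, so (MᵀM)_{1,2} = Σᵢ t = (1)·(1) + (1)·(3) + (1)·(4) + (1)·(6) + (1)·(7) + (1)·(8) = 29.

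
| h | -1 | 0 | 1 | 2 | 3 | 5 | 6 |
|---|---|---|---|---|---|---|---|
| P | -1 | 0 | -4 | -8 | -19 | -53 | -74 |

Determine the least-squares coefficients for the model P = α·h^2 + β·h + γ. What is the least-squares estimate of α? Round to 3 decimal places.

With design matrix X, XᵀX = [[2020, 376, 76]; [376, 76, 16]; [76, 16, 7]] and XᵀP = [-4197, -785, -159]ᵀ.
Solving the 3×3 system (Gaussian elimination) gives α = -7081/3612, β = -2291/3612, γ = 6/301.

α = -1.960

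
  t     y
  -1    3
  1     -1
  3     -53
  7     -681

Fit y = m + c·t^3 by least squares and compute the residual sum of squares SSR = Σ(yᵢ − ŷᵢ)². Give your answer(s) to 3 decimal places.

Compute the Gram sums: Σ1 = 4, Σt^3 = 370, Σt^3·t^3 = 118380.
For Mᵀy: Σy = -732, Σt^3·y = -235018.
Normal equations: [[4, 370]; [370, 118380]]·[m, c]ᵀ = [-732, -235018]ᵀ.
Eliminating c: 118380·(row 1) − 370·(row 2) gives 336620·m = 118380·(-732) − 370·(-235018) = 302500, so m = 15125/16831.
Then c = ((-235018) − 370·(15125/16831))/118380 = -167308/84155.
Residuals: 9532/84155, 7528/84155, -18524/84155, 1464/84155; SSR = 5856/84155.

SSR = 0.070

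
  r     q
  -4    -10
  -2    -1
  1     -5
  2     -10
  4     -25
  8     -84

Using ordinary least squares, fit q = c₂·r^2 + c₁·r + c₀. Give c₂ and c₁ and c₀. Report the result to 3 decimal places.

With design matrix M, MᵀM = [[4641, 513, 105]; [513, 105, 9]; [105, 9, 6]] and Mᵀq = [-5985, -755, -135]ᵀ.
Row-reducing yields c₂ = -3001/2892, c₁ = -5803/2892, c₀ = -962/723.

c₂ = -1.038, c₁ = -2.007, c₀ = -1.331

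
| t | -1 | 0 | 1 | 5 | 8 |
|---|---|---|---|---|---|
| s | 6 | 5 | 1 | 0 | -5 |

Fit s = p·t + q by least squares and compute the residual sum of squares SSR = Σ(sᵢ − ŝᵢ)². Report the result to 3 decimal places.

The normal system XᵀX·[p, q]ᵀ = Xᵀs is [[91, 13]; [13, 5]]·[p, q]ᵀ = [-45, 7]ᵀ.
det = 91·5 − 13² = 286.
p = ((-45)·5 − 13·7)/286 = -158/143; q = (91·7 − 13·(-45))/286 = 47/11.
Residuals: 89/143, 8/11, -310/143, 179/143, -62/143; SSR = 1054/143.

SSR = 7.371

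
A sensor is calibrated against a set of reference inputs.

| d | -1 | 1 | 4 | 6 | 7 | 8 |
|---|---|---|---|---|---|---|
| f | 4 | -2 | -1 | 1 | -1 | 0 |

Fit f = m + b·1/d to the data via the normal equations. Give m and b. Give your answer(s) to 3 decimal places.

m = 0.520, b = -3.096

Normal-equation sums: Σ1 = 6, Σ1/d = 115/168, Σ1/d·1/d = 60013/28224.
And Σf = 1, Σ1/d·f = -523/84.
So MᵀM·[m, b]ᵀ = Mᵀf: [[6, 115/168]; [115/168, 60013/28224]]·[m, b]ᵀ = [1, -523/84]ᵀ.
Δ = 6·(60013/28224) − (115/168)² = 346853/28224.
m = (1·(60013/28224) − (115/168)·(-523/84))/(346853/28224) = 180303/346853; b = (6·(-523/84) − (115/168)·1)/(346853/28224) = -1073688/346853.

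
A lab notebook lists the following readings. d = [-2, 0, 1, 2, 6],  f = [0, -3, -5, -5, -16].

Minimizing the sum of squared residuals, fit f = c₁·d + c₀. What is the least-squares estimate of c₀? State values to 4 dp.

c₀ = -3.0000

Sums needed: Σd·d = 45, Σd = 7, Σ1 = 5.
And Σd·f = -111, Σf = -29.
XᵀX·[c₁, c₀]ᵀ = Xᵀf becomes [[45, 7]; [7, 5]]·[c₁, c₀]ᵀ = [-111, -29]ᵀ.
det = 45·5 − 7² = 176.
c₁ = ((-111)·5 − 7·(-29))/176 = -2; c₀ = (45·(-29) − 7·(-111))/176 = -3.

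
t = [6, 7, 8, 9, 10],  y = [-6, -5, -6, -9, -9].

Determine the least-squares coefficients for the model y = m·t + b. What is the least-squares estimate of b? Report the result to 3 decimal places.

With design matrix A, AᵀA = [[330, 40]; [40, 5]] and Aᵀy = [-290, -35]ᵀ.
det = 330·5 − 40² = 50.
m = ((-290)·5 − 40·(-35))/50 = -1; b = (330·(-35) − 40·(-290))/50 = 1.

b = 1.000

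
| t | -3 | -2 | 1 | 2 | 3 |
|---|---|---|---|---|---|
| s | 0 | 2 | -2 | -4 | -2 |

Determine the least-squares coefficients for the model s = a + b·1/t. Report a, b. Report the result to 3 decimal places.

Setting ∂/∂a … = 0 gives: 5·a + 1·b = -6;  1·a + (31/18)·b = -17/3.
Δ = 5·(31/18) − 1² = 137/18.
a = ((-6)·(31/18) − 1·(-17/3))/(137/18) = -84/137; b = (5·(-17/3) − 1·(-6))/(137/18) = -402/137.

a = -0.613, b = -2.934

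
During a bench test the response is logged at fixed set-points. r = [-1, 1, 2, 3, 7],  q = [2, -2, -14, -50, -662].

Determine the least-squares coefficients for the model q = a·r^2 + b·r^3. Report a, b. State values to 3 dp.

Compute the Gram sums: Σr^2·r^2 = 2500, Σr^2·r^3 = 17082, Σr^3·r^3 = 118444.
Right-hand side: Σr^2·q = -32944, Σr^3·q = -228532.
Eliminating b: 118444·(row 1) − 17082·(row 2) gives 4315276·a = 118444·(-32944) − 17082·(-228532) = 1764488, so a = 441122/1078819.
Then b = ((-228532) − 17082·(441122/1078819))/118444 = -2145148/1078819.

a = 0.409, b = -1.988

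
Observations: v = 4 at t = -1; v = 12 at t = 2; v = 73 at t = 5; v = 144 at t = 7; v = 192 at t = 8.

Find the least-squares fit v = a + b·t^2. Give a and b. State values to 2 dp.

Sums needed: Σ1 = 5, Σt^2 = 143, Σt^2·t^2 = 7139.
Right-hand side: Σv = 425, Σt^2·v = 21221.
Normal equations: [[5, 143]; [143, 7139]]·[a, b]ᵀ = [425, 21221]ᵀ.
Δ = 5·7139 − 143² = 15246.
a = (425·7139 − 143·21221)/15246 = -8/231; b = (5·21221 − 143·425)/15246 = 7555/2541.

a = -0.03, b = 2.97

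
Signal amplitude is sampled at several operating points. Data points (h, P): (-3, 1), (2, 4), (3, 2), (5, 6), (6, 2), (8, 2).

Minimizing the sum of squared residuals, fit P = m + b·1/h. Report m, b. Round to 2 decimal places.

m = 2.28, b = 3.34

Sums needed: Σ1 = 6, Σ1/h = 119/120, Σ1/h·1/h = 889/1600.
Right-hand side: ΣP = 17, Σ1/h·P = 247/60.
So MᵀM·[m, b]ᵀ = MᵀP: [[6, 119/120]; [119/120, 889/1600]]·[m, b]ᵀ = [17, 247/60]ᵀ.
Determinant 6·(889/1600) − (119/120)² = 6769/2880.
m = (17·(889/1600) − (119/120)·(247/60))/(6769/2880) = 11033/4835; b = (6·(247/60) − (119/120)·17)/(6769/2880) = 22584/6769.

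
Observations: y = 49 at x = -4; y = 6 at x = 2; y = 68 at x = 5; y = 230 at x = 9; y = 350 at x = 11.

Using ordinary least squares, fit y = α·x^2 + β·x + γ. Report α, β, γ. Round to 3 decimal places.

The normal system AᵀA·[α, β, γ]ᵀ = Aᵀy is [[22099, 2129, 247]; [2129, 247, 23]; [247, 23, 5]]·[α, β, γ]ᵀ = [63488, 6076, 703]ᵀ.
Solving the 3×3 system (Gaussian elimination) gives α = 1032623/343194, β = -352423/343194, γ = -189559/57199.

α = 3.009, β = -1.027, γ = -3.314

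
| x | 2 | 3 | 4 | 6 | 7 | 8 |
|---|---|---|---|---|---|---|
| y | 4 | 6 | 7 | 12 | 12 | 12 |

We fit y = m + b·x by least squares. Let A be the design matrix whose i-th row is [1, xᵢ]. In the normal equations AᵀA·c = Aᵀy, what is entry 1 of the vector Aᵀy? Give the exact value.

Entry 1 ↔ basis 1, so (Aᵀy)_{1} = Σᵢ yᵢ = (1)·(4) + (1)·(6) + (1)·(7) + (1)·(12) + (1)·(12) + (1)·(12) = 53.

53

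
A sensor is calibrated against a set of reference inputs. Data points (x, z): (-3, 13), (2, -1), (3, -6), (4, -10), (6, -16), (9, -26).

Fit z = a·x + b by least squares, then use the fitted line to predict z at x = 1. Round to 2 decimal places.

Normal-equation sums: Σx·x = 155, Σx = 21, Σ1 = 6.
For Mᵀz: Σx·z = -429, Σz = -46.
MᵀM·[a, b]ᵀ = Mᵀz becomes [[155, 21]; [21, 6]]·[a, b]ᵀ = [-429, -46]ᵀ.
Determinant 155·6 − 21² = 489.
a = ((-429)·6 − 21·(-46))/489 = -536/163; b = (155·(-46) − 21·(-429))/489 = 1879/489.
At x = 1: ẑ = (-536/163)·(1) + (1879/489)·(1) = 271/489.

ẑ = 0.55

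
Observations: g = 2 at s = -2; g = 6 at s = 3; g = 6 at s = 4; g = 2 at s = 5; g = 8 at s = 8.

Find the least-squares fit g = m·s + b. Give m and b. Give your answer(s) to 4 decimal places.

m = 0.4812, b = 3.0677

Sums needed: Σs·s = 118, Σs = 18, Σ1 = 5.
Moment sums: Σs·g = 112, Σg = 24.
So XᵀX·[m, b]ᵀ = Xᵀg: [[118, 18]; [18, 5]]·[m, b]ᵀ = [112, 24]ᵀ.
Eliminating b: 5·(row 1) − 18·(row 2) gives 266·m = 5·112 − 18·24 = 128, so m = 64/133.
Then b = (24 − 18·(64/133))/5 = 408/133.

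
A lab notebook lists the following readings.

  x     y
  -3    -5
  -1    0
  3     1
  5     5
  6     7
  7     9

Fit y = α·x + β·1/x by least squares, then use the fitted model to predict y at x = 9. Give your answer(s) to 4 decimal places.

ŷ = 10.7523

Sums needed: Σx·x = 129, Σx·1/x = 6, Σ1/x·1/x = 6421/4900.
Moment sums: Σx·y = 148, Σ1/x·y = 229/42.
AᵀA·[α, β]ᵀ = Aᵀy becomes [[129, 6]; [6, 6421/4900]]·[α, β]ᵀ = [148, 229/42]ᵀ.
Eliminating β: (6421/4900)·(row 1) − 6·(row 2) gives (651909/4900)·α = (6421/4900)·148 − 6·(229/42) = 197502/1225, so α = 263336/217303.
Then β = ((229/42) − 6·(263336/217303))/(6421/4900) = -904750/651909.
At x = 9: ŷ = (263336/217303)·(9) + (-904750/651909)·(1/9) = 63085898/5867181.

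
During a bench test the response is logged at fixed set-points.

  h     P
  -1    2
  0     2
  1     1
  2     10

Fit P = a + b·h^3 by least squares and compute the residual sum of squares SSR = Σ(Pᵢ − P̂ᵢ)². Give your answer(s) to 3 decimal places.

The normal system MᵀM·[a, b]ᵀ = MᵀP is [[4, 8]; [8, 66]]·[a, b]ᵀ = [15, 79]ᵀ.
Eliminating b: 66·(row 1) − 8·(row 2) gives 200·a = 66·15 − 8·79 = 358, so a = 179/100.
Then b = (79 − 8·(179/100))/66 = 49/50.
Residuals: 119/100, 21/100, -177/100, 37/100; SSR = 473/100.

SSR = 4.730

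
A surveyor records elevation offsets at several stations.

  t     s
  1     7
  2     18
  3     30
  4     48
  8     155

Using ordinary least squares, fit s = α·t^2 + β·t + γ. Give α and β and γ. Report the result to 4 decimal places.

α = 1.8916, β = 4.0633, γ = 1.4093

The normal system MᵀM·[α, β, γ]ᵀ = Mᵀs is [[4450, 612, 94]; [612, 94, 18]; [94, 18, 5]]·[α, β, γ]ᵀ = [11037, 1565, 258]ᵀ.
Inverting the 3×3 Gram matrix, [α, β, γ]ᵀ = [16461/8702, 1861/458, 6132/4351]ᵀ.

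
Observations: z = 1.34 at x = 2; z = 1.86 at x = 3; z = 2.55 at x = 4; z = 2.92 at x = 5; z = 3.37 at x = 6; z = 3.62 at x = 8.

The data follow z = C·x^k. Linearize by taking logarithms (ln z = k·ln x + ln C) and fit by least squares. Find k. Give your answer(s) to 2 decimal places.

Taking logs, ln z = k·ln x + ln C, so regress ln z on ln x.
XᵀX = [[13.7340, 8.6587]; [8.6587, 6]], rhs = [8.7590, 5.4223]ᵀ  (here Σln x = 8.6587, Σ(ln x)² = 13.7340, Σln z = 5.4223, Σln x·ln z = 8.7590).
Solving (det = 7.4309): k = 0.75410, ln C = -0.18453.

k = 0.75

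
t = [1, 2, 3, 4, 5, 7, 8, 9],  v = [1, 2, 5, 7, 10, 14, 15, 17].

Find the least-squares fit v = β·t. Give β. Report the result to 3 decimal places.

β = 1.884

The normal equations are: 249·β = 469.
(Σt·t = 249, Σt·v = 469.)
β = 469/249 = 1.88353.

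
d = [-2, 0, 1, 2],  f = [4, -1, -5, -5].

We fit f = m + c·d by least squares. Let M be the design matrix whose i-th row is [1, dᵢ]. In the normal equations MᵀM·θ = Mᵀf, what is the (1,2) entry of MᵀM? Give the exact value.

Row 1 ↔ basis 1, column 2 ↔ basis d, so (MᵀM)_{1,2} = Σᵢ d = (1)·(-2) + (1)·(0) + (1)·(1) + (1)·(2) = 1.

1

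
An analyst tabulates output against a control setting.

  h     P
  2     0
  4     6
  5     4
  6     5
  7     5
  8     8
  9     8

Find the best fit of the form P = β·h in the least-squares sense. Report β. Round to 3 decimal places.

Entries of MᵀM: Σh·h = 275.
Right-hand side: Σh·P = 245.
Hence β = 245 / 275 ≈ 0.890909.

β = 0.891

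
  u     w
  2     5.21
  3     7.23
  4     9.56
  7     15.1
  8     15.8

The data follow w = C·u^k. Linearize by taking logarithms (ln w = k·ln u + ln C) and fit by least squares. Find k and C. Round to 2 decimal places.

Taking logs, ln w = k·ln u + ln C, so regress ln w on ln u.
XᵀX = [[11.7199, 7.2034]; [7.2034, 5]], rhs = [17.4689, 11.3611]ᵀ  (here Σln u = 7.2034, Σ(ln u)² = 11.7199, Σln w = 11.3611, Σln u·ln w = 17.4689).
Solving (det = 6.7102): k = 0.82053, ln C = 1.09010, so C = exp(1.09010) = 2.97458.

k = 0.82, C = 2.97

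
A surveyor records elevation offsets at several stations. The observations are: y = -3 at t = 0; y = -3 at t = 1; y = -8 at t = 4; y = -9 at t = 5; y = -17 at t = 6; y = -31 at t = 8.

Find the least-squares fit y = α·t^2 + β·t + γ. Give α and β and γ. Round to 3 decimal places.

α = -0.642, β = 1.714, γ = -3.486

AᵀA·[α, β, γ]ᵀ = Aᵀy reads: 6274·α + 918·β + 142·γ = -2952;  918·α + 142·β + 24·γ = -430;  142·α + 24·β + 6·γ = -71.
Solving the 3×3 system (Gaussian elimination) gives α = -2219/3454, β = 5921/3454, γ = -6020/1727.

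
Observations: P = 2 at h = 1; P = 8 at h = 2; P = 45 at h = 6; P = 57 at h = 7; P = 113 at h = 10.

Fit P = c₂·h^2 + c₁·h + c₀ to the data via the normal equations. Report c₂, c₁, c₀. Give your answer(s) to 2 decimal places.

Normal-equation sums: Σh^2·h^2 = 13714, Σh^2·h = 1568, Σh^2 = 190, Σh·h = 190, Σh = 26, Σ1 = 5.
Moment sums: Σh^2·P = 15747, Σh·P = 1817, ΣP = 225.
MᵀM·[c₂, c₁, c₀]ᵀ = MᵀP becomes [[13714, 1568, 190]; [1568, 190, 26]; [190, 26, 5]]·[c₂, c₁, c₀]ᵀ = [15747, 1817, 225]ᵀ.
Solving the 3×3 system (Gaussian elimination) gives c₂ = 47839/48678, c₁ = 68395/48678, c₀ = 2829/8113.

c₂ = 0.98, c₁ = 1.41, c₀ = 0.35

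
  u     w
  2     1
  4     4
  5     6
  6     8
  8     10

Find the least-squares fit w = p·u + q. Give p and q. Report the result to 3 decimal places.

Forming XᵀX = [[145, 25]; [25, 5]] and Xᵀw = [176, 29]ᵀ gives XᵀX·[p, q]ᵀ = Xᵀw.
Δ = 145·5 − 25² = 100.
p = (176·5 − 25·29)/100 = 31/20; q = (145·29 − 25·176)/100 = -39/20.

p = 1.550, q = -1.950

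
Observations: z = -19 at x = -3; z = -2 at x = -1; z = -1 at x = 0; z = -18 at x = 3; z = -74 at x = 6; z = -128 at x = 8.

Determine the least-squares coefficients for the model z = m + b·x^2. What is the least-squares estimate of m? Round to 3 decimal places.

m = -0.656

Normal-equation sums: Σ1 = 6, Σx^2 = 119, Σx^2·x^2 = 5555.
And Σz = -242, Σx^2·z = -11191.
AᵀA·[m, b]ᵀ = Aᵀz becomes [[6, 119]; [119, 5555]]·[m, b]ᵀ = [-242, -11191]ᵀ.
det = 6·5555 − 119² = 19169.
m = ((-242)·5555 − 119·(-11191))/19169 = -12581/19169; b = (6·(-11191) − 119·(-242))/19169 = -38348/19169.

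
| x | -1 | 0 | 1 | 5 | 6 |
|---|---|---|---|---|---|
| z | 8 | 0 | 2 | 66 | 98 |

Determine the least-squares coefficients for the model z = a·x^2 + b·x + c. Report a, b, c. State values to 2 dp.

a = 3.20, b = -3.07, c = 1.19

Forming MᵀM = [[1923, 341, 63]; [341, 63, 11]; [63, 11, 5]] and Mᵀz = [5188, 912, 174]ᵀ gives MᵀM·[a, b, c]ᵀ = Mᵀz.
Inverting the 3×3 Gram matrix, [a, b, c]ᵀ = [11399/3559, -10921/3559, 4252/3559]ᵀ.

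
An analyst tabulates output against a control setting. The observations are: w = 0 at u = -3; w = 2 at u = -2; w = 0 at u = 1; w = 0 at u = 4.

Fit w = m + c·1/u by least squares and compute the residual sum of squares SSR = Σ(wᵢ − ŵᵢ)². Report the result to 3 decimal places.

MᵀM·[m, c]ᵀ = Mᵀw reads: 4·m + (5/12)·c = 2;  (5/12)·m + (205/144)·c = -1.
(Σ1 = 4, Σ1/u = 5/12, Σ1/u·1/u = 205/144, Σw = 2, Σ1/u·w = -1.)
Determinant 4·(205/144) − (5/12)² = 265/48.
m = (2·(205/144) − (5/12)·(-1))/(265/48) = 94/159; c = (4·(-1) − (5/12)·2)/(265/48) = -232/265.
Residuals: -234/265, 772/795, 226/795, -296/795; SSR = 1544/795.

SSR = 1.942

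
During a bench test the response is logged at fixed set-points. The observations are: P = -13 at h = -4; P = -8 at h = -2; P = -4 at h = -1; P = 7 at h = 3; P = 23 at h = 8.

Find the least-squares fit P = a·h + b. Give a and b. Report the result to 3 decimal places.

a = 3.007, b = -1.405

XᵀX·[a, b]ᵀ = XᵀP reads: 94·a + 4·b = 277;  4·a + 5·b = 5.
(Σh·h = 94, Σh = 4, Σ1 = 5, Σh·P = 277, ΣP = 5.)
Eliminating b: 5·(row 1) − 4·(row 2) gives 454·a = 5·277 − 4·5 = 1365, so a = 1365/454.
Then b = (5 − 4·(1365/454))/5 = -319/227.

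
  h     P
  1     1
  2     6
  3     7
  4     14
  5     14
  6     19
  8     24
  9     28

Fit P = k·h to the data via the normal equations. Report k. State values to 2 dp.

The normal equations are: 236·k = 718.
Hence k = 718 / 236 ≈ 3.04237.

k = 3.04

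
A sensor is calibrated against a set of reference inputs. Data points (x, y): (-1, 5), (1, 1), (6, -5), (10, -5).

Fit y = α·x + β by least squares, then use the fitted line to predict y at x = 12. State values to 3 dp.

Entries of MᵀM: Σx·x = 138, Σx = 16, Σ1 = 4.
Moment sums: Σx·y = -84, Σy = -4.
Eliminating β: 4·(row 1) − 16·(row 2) gives 296·α = 4·(-84) − 16·(-4) = -272, so α = -34/37.
Then β = ((-4) − 16·(-34/37))/4 = 99/37.
At x = 12: ŷ = (-34/37)·(12) + (99/37)·(1) = -309/37.

ŷ = -8.351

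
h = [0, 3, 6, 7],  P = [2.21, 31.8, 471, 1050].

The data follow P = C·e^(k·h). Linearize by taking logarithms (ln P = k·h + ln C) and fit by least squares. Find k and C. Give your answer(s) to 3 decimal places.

k = 0.885, C = 2.228

Linearized form: ln P = k·h + ln C. From the 4 transformed points,
Over the data: Σh = 16.0000, Σ(h)² = 94.0000, Σln P = 17.3639, Σh·ln P = 96.0034.
Normal system: [[94.0000, 16.0000]; [16.0000, 4]]·[k, ln C]ᵀ = [96.0034, 17.3639]ᵀ.
Slope k = (n·Σh·ln P − Σh·Σln P)/(n·Σ(h)² − (Σh)²) = (4·96.0034 − 16.0000·17.3639)/120.0000 = 0.88493; ln C = (Σln P − k·Σh)/n = 0.80124, so C = exp(0.80124) = 2.22831.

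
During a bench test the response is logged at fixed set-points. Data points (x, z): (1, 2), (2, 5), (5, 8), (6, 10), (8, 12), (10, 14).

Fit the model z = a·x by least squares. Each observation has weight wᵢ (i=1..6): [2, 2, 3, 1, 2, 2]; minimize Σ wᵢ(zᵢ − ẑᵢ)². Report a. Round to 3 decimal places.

a = 1.506

Entries of AᵀWA: Σwᵢ·x·x = 449.
Moment sums: Σwᵢ·x·z = 676.
Hence a = 676 / 449 ≈ 1.50557.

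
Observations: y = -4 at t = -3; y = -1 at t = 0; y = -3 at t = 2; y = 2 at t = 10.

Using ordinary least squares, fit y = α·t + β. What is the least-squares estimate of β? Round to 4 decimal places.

Sums needed: Σt·t = 113, Σt = 9, Σ1 = 4.
For Aᵀy: Σt·y = 26, Σy = -6.
So AᵀA·[α, β]ᵀ = Aᵀy: [[113, 9]; [9, 4]]·[α, β]ᵀ = [26, -6]ᵀ.
Δ = 113·4 − 9² = 371.
α = (26·4 − 9·(-6))/371 = 158/371; β = (113·(-6) − 9·26)/371 = -912/371.

β = -2.4582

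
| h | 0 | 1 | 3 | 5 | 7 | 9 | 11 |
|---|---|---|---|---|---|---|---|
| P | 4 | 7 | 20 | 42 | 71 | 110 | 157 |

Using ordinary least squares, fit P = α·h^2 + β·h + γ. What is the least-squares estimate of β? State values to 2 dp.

β = 2.19

The normal system MᵀM·[α, β, γ]ᵀ = MᵀP is [[24310, 2556, 286]; [2556, 286, 36]; [286, 36, 7]]·[α, β, γ]ᵀ = [32623, 3491, 411]ᵀ.
Solving the 3×3 system (Gaussian elimination) gives α = 357311/335202, β = 244357/111734, γ = 93740/23943.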